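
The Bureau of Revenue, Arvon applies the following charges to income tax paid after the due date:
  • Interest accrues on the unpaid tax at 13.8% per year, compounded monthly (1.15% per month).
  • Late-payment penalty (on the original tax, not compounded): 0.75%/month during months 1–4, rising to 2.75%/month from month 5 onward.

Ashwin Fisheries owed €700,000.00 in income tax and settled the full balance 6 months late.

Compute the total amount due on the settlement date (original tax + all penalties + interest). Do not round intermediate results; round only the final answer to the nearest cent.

€809,210.10

Penalty, months 1–4: 4 × 0.75% × €700,000.00 = €21,000.00
Penalty, months 5–6: 2 × 2.75% × €700,000.00 = €38,500.00
Interest: €700,000.00 × ((1 + 0.0115)^6 − 1) = €700,000.00 × 0.0710144… = €49,710.1017…
Total = €700,000.00 + €59,500.0000 + €49,710.1017… = €809,210.10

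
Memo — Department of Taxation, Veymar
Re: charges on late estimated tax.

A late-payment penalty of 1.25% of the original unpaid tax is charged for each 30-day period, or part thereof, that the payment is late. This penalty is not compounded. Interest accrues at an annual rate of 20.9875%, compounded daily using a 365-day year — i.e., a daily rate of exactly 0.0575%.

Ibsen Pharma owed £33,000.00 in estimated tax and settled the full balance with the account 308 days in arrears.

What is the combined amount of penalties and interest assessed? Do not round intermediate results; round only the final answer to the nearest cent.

£10,929.26

Penalty periods: ⌈308/30⌉ = 11; penalty = 11 × 1.25% × £33,000.00 = £4,537.50
Interest: £33,000.00 × ((1 + 0.000575)^308 − 1) = £33,000.00 × 0.19368971… = £6,391.7603…
Penalties + interest = £4,537.5000 + £6,391.7603… = £10,929.26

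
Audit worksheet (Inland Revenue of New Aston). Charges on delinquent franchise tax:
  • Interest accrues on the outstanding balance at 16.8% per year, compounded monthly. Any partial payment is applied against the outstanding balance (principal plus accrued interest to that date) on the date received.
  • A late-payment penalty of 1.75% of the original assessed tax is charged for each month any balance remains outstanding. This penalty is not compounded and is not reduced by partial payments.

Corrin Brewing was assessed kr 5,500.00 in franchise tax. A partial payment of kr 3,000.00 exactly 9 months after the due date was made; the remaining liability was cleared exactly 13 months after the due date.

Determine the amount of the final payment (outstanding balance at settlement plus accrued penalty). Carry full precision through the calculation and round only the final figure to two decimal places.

Monthly rate = 16.8% ÷ 12 = 1.4%
Balance at month 9: kr 5,500.0000 × (1 + 0.014)^9 = kr 6,233.1027…
After kr 3,000.00 payment: kr 6,233.1027… − kr 3,000.00 = kr 3,233.1027…
Balance at month 13: kr 3,233.1027… × (1 + 0.014)^4 = kr 3,417.9942…
Penalty: 13 × 1.75% × kr 5,500.00 = kr 1,251.25
Final settlement = outstanding balance + penalty = kr 3,417.9942… + kr 1,251.25 = kr 4,669.24

kr 4,669.24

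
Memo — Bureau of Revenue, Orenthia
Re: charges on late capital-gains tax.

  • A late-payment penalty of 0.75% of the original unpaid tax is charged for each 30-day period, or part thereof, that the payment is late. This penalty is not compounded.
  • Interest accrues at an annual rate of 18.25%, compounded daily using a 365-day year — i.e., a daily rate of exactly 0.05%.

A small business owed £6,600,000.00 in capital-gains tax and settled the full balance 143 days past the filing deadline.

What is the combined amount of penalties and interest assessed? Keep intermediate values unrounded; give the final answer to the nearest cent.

£736,553.12

Penalty periods: ⌈143/30⌉ = 5; penalty = 5 × 0.75% × £6,600,000.00 = £247,500.00
Interest: £6,600,000.00 × ((1 + 0.0005)^143 − 1) = £6,600,000.00 × 0.07409896… = £489,053.1189…
Penalties + interest = £247,500.0000 + £489,053.1189… = £736,553.12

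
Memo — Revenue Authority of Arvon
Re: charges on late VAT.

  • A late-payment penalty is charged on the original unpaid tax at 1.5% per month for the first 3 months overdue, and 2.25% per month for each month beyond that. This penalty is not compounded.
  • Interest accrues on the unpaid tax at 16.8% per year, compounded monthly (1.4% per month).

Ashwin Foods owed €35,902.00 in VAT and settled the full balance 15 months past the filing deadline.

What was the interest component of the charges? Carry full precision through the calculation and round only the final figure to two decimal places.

Interest: €35,902.00 × ((1 + 0.014)^15 − 1) = €35,902.00 × 0.2318826… = €8,325.0495…

€8,325.05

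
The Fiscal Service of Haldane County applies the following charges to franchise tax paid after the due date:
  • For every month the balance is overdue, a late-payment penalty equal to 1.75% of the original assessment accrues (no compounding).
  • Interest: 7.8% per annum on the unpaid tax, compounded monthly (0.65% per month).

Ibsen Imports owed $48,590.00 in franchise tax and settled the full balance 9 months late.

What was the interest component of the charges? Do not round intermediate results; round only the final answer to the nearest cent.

$2,917.55

Interest: $48,590.00 × ((1 + 0.0065)^9 − 1) = $48,590.00 × 0.0600443… = $2,917.5523…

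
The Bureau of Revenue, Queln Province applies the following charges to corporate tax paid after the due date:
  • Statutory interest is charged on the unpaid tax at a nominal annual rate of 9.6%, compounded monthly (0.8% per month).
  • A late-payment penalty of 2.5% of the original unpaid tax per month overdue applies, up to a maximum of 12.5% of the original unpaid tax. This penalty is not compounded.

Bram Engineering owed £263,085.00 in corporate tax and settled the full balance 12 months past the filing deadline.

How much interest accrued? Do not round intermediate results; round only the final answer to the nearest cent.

£26,397.61

Interest: £263,085.00 × ((1 + 0.008)^12 − 1) = £263,085.00 × 0.1003387… = £26,397.6052…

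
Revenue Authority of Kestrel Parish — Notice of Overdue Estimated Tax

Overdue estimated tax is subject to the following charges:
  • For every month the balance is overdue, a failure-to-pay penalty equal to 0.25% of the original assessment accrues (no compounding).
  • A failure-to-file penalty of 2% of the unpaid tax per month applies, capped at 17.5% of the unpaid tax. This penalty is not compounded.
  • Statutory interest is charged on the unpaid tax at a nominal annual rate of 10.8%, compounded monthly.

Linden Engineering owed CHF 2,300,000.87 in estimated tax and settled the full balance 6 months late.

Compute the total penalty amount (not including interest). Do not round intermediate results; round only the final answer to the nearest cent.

Failure-to-file: 6 × 2% × CHF 2,300,000.87 = CHF 276,000.10… (under the 17.5% cap)
Failure-to-pay penalty = 0.25% × CHF 2,300,000.87 × 6 mo = CHF 34,500.01…
Total penalty = CHF 276,000.10… + CHF 34,500.01… = CHF 310,500.12

CHF 310,500.12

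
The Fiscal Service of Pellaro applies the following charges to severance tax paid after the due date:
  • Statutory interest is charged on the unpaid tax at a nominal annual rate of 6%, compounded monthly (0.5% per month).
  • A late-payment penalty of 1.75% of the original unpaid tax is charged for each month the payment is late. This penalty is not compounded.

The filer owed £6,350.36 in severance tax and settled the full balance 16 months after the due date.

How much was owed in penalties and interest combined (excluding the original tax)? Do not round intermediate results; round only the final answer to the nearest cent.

£2,305.63

Late-payment penalty: 16 × 1.75% × £6,350.36 = £1,778.10…
Interest: £6,350.36 × ((1 + 0.005)^16 − 1) = £6,350.36 × 0.0830712… = £527.5317…
Penalties + interest = £1,778.1008 + £527.5317… = £2,305.63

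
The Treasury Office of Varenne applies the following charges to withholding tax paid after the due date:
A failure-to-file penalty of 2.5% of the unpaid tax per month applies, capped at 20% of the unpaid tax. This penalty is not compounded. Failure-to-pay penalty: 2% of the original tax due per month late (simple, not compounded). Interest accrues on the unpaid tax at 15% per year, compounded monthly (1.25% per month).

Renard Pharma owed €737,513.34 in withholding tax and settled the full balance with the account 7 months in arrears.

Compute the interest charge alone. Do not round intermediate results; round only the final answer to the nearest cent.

€67,003.43

Interest: €737,513.34 × ((1 + 0.0125)^7 − 1) = €737,513.34 × 0.0908505… = €67,003.4338…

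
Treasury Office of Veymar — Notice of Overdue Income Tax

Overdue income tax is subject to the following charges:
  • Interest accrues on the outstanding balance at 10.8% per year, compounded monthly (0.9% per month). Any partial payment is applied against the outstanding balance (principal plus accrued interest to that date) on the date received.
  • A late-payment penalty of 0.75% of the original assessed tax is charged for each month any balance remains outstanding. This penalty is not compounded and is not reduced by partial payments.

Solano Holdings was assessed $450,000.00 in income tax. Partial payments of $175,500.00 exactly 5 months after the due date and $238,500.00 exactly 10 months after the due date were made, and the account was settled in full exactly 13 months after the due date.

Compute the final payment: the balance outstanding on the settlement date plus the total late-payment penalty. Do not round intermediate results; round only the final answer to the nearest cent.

Balance at month 5: $450,000.0000 × (1 + 0.009)^5 = $470,617.7953…
After $175,500.00 payment: $470,617.7953… − $175,500.00 = $295,117.7953…
Balance at month 10: $295,117.7953… × (1 + 0.009)^5 = $308,639.3026…
After $238,500.00 payment: $308,639.3026… − $238,500.00 = $70,139.3026…
Balance at month 13: $70,139.3026… × (1 + 0.009)^3 = $72,050.1588…
Penalty: 13 × 0.75% × $450,000.00 = $43,875.00
Final settlement = outstanding balance + penalty = $72,050.1588… + $43,875.00 = $115,925.16

$115,925.16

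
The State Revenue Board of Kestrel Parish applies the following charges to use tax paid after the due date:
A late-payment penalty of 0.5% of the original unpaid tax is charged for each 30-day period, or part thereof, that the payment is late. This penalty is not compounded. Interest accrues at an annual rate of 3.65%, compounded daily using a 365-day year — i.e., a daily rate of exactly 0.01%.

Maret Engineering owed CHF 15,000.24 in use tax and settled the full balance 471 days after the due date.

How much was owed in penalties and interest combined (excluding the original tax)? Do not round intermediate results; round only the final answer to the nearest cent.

Penalty periods: ⌈471/30⌉ = 16; penalty = 16 × 0.5% × CHF 15,000.24 = CHF 1,200.02…
Interest: CHF 15,000.24 × ((1 + 0.0001)^471 − 1) = CHF 15,000.24 × 0.04822436… = CHF 723.3769…
Penalties + interest = CHF 1,200.0192 + CHF 723.3769… = CHF 1,923.40

CHF 1,923.40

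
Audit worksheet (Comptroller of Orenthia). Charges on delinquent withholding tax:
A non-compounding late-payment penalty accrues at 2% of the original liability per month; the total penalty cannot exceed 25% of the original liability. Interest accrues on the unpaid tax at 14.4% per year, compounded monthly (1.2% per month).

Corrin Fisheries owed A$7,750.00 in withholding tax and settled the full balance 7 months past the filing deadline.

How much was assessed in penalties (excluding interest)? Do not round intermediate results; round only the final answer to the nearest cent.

Penalty: 7 × 2% × A$7,750.00 = A$1,085.00 (below the 25% cap of A$1,937.50)

A$1,085.00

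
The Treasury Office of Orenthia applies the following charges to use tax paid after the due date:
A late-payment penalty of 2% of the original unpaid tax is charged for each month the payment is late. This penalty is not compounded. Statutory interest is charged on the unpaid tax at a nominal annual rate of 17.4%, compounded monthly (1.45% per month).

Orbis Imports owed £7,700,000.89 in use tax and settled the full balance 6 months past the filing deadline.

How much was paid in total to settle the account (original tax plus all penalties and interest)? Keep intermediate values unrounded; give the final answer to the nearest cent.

Late-payment penalty = 2% × £7,700,000.89 × 6 mo = £924,000.11…
Interest: £7,700,000.89 × ((1 + 0.0145)^6 − 1) = £7,700,000.89 × 0.0902154… = £694,658.5789…
Total = £7,700,000.89 + £924,000.1068 + £694,658.5789… = £9,318,659.58

£9,318,659.58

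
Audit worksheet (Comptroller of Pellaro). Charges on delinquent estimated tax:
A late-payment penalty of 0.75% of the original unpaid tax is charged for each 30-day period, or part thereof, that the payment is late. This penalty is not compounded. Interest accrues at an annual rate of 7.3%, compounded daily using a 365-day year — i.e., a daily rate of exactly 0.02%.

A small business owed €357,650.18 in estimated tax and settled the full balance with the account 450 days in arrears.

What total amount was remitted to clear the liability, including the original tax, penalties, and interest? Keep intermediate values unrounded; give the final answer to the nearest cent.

€431,563.75

Penalty periods: ⌈450/30⌉ = 15; penalty = 15 × 0.75% × €357,650.18 = €40,235.65…
Interest: €357,650.18 × ((1 + 0.0002)^450 − 1) = €357,650.18 × 0.09416444… = €33,677.9280…
Total = €357,650.18 + €40,235.6453… + €33,677.9280… = €431,563.75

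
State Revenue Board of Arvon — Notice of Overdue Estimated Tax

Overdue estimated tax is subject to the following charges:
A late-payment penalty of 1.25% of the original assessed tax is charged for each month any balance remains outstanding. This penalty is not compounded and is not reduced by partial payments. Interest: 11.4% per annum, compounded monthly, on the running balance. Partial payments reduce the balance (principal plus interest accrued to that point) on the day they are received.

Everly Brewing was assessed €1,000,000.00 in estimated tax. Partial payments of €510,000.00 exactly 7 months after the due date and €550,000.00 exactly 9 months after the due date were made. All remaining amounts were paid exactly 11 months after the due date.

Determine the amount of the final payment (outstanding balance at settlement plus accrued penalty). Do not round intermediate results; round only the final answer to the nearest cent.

€156,950.39

Monthly rate = 11.4% ÷ 12 = 0.95%
Balance at month 7: €1,000,000.0000 × (1 + 0.0095)^7 = €1,068,425.5448…
After €510,000.00 payment: €1,068,425.5448… − €510,000.00 = €558,425.5448…
Balance at month 9: €558,425.5448… × (1 + 0.0095)^2 = €569,086.0281…
After €550,000.00 payment: €569,086.0281… − €550,000.00 = €19,086.0281…
Balance at month 11: €19,086.0281… × (1 + 0.0095)^2 = €19,450.3851…
Penalty: 11 × 1.25% × €1,000,000.00 = €137,500.00
Final settlement = outstanding balance + penalty = €19,450.3851… + €137,500.00 = €156,950.39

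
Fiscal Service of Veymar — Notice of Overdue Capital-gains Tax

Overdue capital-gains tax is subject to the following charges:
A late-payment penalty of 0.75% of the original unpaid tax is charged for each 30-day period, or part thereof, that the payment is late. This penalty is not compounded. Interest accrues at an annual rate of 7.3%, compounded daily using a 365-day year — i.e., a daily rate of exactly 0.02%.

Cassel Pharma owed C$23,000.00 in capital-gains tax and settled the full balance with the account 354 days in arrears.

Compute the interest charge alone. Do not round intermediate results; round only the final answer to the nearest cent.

Interest: C$23,000.00 × ((1 + 0.0002)^354 − 1) = C$23,000.00 × 0.07335893… = C$1,687.2555…

C$1,687.26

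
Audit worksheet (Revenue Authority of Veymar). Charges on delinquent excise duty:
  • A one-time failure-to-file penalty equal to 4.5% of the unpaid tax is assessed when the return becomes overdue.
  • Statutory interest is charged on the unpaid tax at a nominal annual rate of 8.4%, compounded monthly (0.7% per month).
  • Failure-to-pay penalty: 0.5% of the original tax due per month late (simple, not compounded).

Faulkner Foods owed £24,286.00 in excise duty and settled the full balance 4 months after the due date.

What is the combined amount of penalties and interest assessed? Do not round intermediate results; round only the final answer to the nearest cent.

£2,265.77

Failure-to-file penalty: 4.5% × £24,286.00 = £1,092.87
Failure-to-pay penalty = 0.5% × £24,286.00 × 4 mo = £485.72
Interest: £24,286.00 × ((1 + 0.007)^4 − 1) = £24,286.00 × 0.0282954… = £687.1815…
Penalties + interest = £1,578.5900 + £687.1815… = £2,265.77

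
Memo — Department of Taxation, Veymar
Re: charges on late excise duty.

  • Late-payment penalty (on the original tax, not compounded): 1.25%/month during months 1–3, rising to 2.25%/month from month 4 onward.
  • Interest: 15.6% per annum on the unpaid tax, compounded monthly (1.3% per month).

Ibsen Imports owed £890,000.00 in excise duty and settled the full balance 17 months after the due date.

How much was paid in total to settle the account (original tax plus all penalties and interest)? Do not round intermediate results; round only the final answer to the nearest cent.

Penalty, months 1–3: 3 × 1.25% × £890,000.00 = £33,375.00
Penalty, months 4–17: 14 × 2.25% × £890,000.00 = £280,350.00
Interest: £890,000.00 × ((1 + 0.013)^17 − 1) = £890,000.00 × 0.2455483… = £218,537.9814…
Total = £890,000.00 + £313,725.0000 + £218,537.9814… = £1,422,262.98

£1,422,262.98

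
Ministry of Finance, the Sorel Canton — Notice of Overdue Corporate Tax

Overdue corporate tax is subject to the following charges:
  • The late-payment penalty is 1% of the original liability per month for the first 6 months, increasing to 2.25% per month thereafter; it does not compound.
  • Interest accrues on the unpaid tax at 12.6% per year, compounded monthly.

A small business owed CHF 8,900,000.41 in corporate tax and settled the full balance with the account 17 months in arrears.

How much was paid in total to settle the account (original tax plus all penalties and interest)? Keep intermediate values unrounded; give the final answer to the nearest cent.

Penalty, months 1–6: 6 × 1% × CHF 8,900,000.41 = CHF 534,000.02…
Penalty, months 7–17: 11 × 2.25% × CHF 8,900,000.41 = CHF 2,202,750.10…
Interest (12.6%/yr ÷ 12 = 1.05%/month): CHF 8,900,000.41 × ((1 + 0.0105)^17 − 1) = CHF 1,729,367.2737…
Total = CHF 8,900,000.41 + CHF 2,736,750.1261… + CHF 1,729,367.2737… = CHF 13,366,117.81

CHF 13,366,117.81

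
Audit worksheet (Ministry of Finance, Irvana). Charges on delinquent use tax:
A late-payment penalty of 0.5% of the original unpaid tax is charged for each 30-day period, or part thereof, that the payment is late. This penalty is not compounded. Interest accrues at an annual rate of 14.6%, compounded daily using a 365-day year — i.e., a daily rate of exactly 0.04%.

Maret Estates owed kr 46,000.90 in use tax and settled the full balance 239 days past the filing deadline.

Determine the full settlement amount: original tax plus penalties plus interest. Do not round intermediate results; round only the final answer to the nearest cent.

kr 52,454.73

Penalty periods: ⌈239/30⌉ = 8; penalty = 8 × 0.5% × kr 46,000.90 = kr 1,840.04…
Interest: kr 46,000.90 × ((1 + 0.0004)^239 − 1) = kr 46,000.90 × 0.10029782… = kr 4,613.7898…
Total = kr 46,000.90 + kr 1,840.0360 + kr 4,613.7898… = kr 52,454.73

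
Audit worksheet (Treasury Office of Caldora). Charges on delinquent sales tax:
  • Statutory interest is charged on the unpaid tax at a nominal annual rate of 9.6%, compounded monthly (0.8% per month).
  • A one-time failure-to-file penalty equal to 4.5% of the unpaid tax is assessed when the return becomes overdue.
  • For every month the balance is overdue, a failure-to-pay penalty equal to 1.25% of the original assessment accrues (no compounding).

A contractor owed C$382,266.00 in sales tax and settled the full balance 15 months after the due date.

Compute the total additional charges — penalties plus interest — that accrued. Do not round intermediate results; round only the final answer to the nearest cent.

Failure-to-file penalty: 4.5% × C$382,266.00 = C$17,201.97
Failure-to-pay penalty = 1.25% × C$382,266.00 × 15 mo = C$71,674.88…
Interest: C$382,266.00 × ((1 + 0.008)^15 − 1) = C$382,266.00 × 0.1269587… = C$48,531.9756…
Penalties + interest = C$88,876.8450 + C$48,531.9756… = C$137,408.82

C$137,408.82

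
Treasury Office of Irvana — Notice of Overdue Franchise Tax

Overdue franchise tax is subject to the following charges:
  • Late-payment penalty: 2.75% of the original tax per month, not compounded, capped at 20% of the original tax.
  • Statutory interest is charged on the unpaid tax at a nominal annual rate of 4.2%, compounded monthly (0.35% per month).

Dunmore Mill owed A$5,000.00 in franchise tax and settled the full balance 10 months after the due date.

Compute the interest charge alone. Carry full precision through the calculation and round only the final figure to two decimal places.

Interest: A$5,000.00 × ((1 + 0.0035)^10 − 1) = A$5,000.00 × 0.0355564… = A$177.7821…

A$177.78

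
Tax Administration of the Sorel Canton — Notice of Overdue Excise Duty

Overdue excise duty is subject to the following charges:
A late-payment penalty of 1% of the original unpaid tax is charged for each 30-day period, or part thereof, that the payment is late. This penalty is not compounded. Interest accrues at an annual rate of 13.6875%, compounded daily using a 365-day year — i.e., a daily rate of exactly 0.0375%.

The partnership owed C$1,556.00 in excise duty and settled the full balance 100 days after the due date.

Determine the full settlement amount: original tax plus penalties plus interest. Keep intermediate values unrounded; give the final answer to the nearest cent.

C$1,677.69

Penalty periods: ⌈100/30⌉ = 4; penalty = 4 × 1% × C$1,556.00 = C$62.24
Interest: C$1,556.00 × ((1 + 0.000375)^100 − 1) = C$1,556.00 × 0.03820470… = C$59.4465…
Total = C$1,556.00 + C$62.2400 + C$59.4465… = C$1,677.69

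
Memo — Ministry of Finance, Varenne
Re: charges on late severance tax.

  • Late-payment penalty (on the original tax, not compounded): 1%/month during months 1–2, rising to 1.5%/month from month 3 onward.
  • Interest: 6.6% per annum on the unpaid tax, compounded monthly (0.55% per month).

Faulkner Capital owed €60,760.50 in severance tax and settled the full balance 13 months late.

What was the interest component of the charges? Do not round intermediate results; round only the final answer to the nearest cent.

€4,490.67

Interest: €60,760.50 × ((1 + 0.0055)^13 − 1) = €60,760.50 × 0.0739077… = €4,490.6715…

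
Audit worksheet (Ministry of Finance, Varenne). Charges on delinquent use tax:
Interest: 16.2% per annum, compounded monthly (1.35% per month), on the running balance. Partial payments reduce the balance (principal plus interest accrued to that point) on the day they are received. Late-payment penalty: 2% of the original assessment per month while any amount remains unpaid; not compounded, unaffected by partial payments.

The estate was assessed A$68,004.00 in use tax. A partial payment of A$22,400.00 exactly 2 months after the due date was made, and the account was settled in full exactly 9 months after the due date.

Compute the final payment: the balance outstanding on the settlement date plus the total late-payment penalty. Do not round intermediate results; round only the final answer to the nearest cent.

A$64,363.24

Balance at month 2: A$68,004.0000 × (1 + 0.0135)^2 = A$69,852.5017…
After A$22,400.00 payment: A$69,852.5017… − A$22,400.00 = A$47,452.5017…
Balance at month 9: A$47,452.5017… × (1 + 0.0135)^7 = A$52,122.5176…
Penalty: 9 × 2% × A$68,004.00 = A$12,240.72
Final settlement = outstanding balance + penalty = A$52,122.5176… + A$12,240.72 = A$64,363.24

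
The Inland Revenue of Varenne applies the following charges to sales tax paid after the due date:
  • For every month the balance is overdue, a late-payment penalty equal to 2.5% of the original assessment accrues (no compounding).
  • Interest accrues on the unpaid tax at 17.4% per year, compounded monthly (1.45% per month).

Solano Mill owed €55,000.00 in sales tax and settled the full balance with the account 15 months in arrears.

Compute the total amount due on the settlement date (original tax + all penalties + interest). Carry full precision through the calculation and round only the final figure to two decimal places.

Late-payment penalty: 15 × 2.5% × €55,000.00 = €20,625.00
Interest: €55,000.00 × ((1 + 0.0145)^15 − 1) = €55,000.00 × 0.2410257… = €13,256.4128…
Total = €55,000.00 + €20,625.0000 + €13,256.4128… = €88,881.41

€88,881.41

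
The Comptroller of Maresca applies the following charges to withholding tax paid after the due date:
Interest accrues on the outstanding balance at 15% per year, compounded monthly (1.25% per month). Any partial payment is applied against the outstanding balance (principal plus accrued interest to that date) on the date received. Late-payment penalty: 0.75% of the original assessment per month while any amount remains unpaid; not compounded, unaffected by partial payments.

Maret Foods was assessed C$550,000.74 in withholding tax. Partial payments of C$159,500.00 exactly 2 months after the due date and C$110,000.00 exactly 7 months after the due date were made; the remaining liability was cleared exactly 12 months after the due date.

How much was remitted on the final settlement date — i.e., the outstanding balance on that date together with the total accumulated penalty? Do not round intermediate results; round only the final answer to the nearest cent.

Balance at month 2: C$550,000.7400 × (1 + 0.0125)^2 = C$563,836.6961…
After C$159,500.00 payment: C$563,836.6961… − C$159,500.00 = C$404,336.6961…
Balance at month 7: C$404,336.6961… × (1 + 0.0125)^5 = C$430,247.4624…
After C$110,000.00 payment: C$430,247.4624… − C$110,000.00 = C$320,247.4624…
Balance at month 12: C$320,247.4624… × (1 + 0.0125)^5 = C$340,769.6095…
Penalty: 12 × 0.75% × C$550,000.74 = C$49,500.07…
Final settlement = outstanding balance + penalty = C$340,769.6095… + C$49,500.07… = C$390,269.68

C$390,269.68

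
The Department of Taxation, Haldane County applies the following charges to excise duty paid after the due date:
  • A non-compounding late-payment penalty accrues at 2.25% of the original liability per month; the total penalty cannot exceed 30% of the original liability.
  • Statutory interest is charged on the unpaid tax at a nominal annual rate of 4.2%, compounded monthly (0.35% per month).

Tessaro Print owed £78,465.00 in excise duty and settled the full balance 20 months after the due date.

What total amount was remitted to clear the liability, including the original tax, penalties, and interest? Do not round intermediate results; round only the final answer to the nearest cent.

£107,683.57

Penalty (uncapped): 20 × 2.25% × £78,465.00 = £35,309.25; cap = 30% × £78,465.00 = £23,539.50 → penalty = £23,539.50
Interest: £78,465.00 × ((1 + 0.0035)^20 − 1) = £78,465.00 × 0.0723771… = £5,679.0702…
Total = £78,465.00 + £23,539.5000 + £5,679.0702… = £107,683.57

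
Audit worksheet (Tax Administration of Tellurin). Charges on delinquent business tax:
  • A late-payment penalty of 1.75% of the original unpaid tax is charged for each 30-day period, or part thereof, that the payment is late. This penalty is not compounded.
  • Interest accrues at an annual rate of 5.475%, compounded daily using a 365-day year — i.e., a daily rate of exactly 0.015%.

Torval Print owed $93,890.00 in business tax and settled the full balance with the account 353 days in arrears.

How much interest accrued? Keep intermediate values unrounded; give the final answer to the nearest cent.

Interest: $93,890.00 × ((1 + 0.00015)^353 − 1) = $93,890.00 × 0.05437274… = $5,105.0564…

$5,105.06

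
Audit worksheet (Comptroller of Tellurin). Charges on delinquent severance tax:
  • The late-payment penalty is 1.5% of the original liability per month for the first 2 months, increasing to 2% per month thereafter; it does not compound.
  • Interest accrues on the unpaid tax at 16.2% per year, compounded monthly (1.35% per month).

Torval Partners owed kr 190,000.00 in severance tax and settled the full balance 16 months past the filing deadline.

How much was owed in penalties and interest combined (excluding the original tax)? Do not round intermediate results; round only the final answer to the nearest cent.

kr 104,368.95

Penalty, months 1–2: 2 × 1.5% × kr 190,000.00 = kr 5,700.00
Penalty, months 3–16: 14 × 2% × kr 190,000.00 = kr 53,200.00
Interest: kr 190,000.00 × ((1 + 0.0135)^16 − 1) = kr 190,000.00 × 0.2393103… = kr 45,468.9512…
Penalties + interest = kr 58,900.0000 + kr 45,468.9512… = kr 104,368.95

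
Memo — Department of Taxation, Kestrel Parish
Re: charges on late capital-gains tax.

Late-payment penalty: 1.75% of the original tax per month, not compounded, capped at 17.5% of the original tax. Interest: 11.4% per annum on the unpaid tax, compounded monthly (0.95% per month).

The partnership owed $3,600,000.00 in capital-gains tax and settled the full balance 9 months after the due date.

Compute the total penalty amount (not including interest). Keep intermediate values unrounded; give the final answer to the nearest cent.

$567,000.00

Penalty: 9 × 1.75% × $3,600,000.00 = $567,000.00 (below the 17.5% cap of $630,000.00)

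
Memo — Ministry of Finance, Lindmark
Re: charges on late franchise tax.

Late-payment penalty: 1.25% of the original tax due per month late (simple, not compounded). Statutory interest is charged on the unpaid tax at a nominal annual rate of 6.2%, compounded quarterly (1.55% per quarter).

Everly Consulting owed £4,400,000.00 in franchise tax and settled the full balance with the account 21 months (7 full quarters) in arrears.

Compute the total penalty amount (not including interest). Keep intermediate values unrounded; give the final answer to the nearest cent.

Late-payment penalty = 1.25% × £4,400,000.00 × 21 mo = £1,155,000.00

£1,155,000.00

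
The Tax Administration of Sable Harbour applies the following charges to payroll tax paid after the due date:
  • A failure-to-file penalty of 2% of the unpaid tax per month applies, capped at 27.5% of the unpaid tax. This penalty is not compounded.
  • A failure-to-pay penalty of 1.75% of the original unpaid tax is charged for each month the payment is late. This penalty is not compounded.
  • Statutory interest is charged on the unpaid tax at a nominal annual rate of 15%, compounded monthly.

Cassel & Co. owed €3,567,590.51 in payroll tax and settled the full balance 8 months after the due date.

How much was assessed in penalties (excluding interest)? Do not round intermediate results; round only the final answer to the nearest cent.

€1,070,277.15

Failure-to-file: 8 × 2% × €3,567,590.51 = €570,814.48… (under the 27.5% cap)
Failure-to-pay penalty: 8 × 1.75% × €3,567,590.51 = €499,462.67…
Total penalty = €570,814.48… + €499,462.67… = €1,070,277.15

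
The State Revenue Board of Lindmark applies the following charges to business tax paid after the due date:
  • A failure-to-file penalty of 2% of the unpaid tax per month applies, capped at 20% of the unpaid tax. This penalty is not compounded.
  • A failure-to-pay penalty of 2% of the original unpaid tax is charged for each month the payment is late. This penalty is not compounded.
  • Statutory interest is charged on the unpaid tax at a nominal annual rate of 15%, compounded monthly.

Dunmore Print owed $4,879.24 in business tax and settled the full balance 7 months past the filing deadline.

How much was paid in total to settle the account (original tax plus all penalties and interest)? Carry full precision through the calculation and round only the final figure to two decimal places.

$6,688.71

Failure-to-file: 7 × 2% × $4,879.24 = $683.09… (under the 20% cap)
Failure-to-pay penalty: 7 × 2% × $4,879.24 = $683.09…
Interest (15%/yr ÷ 12 = 1.25%/month): $4,879.24 × ((1 + 0.0125)^7 − 1) = $443.2812…
Total = $4,879.24 + $1,366.1872 + $443.2812… = $6,688.71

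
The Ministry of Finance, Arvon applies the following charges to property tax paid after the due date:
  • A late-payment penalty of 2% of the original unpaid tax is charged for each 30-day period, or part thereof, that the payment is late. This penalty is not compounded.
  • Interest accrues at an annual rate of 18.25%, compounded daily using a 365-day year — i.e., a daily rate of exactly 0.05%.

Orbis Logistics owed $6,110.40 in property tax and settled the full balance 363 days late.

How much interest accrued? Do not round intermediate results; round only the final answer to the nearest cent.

$1,215.73

Interest: $6,110.40 × ((1 + 0.0005)^363 − 1) = $6,110.40 × 0.19896015… = $1,215.7261…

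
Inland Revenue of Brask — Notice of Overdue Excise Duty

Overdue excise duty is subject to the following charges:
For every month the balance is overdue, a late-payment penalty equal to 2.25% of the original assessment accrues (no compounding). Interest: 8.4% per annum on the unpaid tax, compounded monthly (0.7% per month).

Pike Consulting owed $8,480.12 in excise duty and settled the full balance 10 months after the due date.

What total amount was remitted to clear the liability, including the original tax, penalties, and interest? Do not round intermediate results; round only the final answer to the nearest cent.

Late-payment penalty: 10 × 2.25% × $8,480.12 = $1,908.03…
Interest: $8,480.12 × ((1 + 0.007)^10 − 1) = $8,480.12 × 0.0722467… = $612.6604…
Total = $8,480.12 + $1,908.0270 + $612.6604… = $11,000.81

$11,000.81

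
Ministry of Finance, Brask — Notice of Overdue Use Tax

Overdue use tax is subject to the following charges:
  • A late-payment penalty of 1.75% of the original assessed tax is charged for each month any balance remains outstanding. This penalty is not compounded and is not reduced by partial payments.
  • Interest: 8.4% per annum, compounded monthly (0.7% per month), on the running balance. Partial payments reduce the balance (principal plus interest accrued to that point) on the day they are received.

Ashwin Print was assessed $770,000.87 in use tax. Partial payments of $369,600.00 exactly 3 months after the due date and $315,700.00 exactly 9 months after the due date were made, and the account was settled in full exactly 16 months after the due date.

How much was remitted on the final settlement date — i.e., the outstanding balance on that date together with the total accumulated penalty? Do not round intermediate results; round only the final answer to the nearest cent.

Balance at month 3: $770,000.8700 × (1 + 0.007)^3 = $786,284.3425…
After $369,600.00 payment: $786,284.3425… − $369,600.00 = $416,684.3425…
Balance at month 9: $416,684.3425… × (1 + 0.007)^6 = $434,494.2214…
After $315,700.00 payment: $434,494.2214… − $315,700.00 = $118,794.2214…
Balance at month 16: $118,794.2214… × (1 + 0.007)^7 = $124,738.8136…
Penalty: 16 × 1.75% × $770,000.87 = $215,600.24…
Final settlement = outstanding balance + penalty = $124,738.8136… + $215,600.24… = $340,339.06

$340,339.06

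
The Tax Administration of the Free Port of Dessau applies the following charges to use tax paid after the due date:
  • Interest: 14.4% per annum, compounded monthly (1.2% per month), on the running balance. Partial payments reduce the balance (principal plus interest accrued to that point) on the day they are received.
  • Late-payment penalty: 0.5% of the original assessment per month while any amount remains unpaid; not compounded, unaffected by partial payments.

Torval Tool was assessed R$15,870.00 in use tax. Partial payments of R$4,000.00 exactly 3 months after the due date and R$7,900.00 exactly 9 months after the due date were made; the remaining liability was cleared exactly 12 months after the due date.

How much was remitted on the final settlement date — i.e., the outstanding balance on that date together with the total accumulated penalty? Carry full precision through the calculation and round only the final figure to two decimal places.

R$6,623.35

Balance at month 3: R$15,870.0000 × (1 + 0.012)^3 = R$16,448.2033…
After R$4,000.00 payment: R$16,448.2033… − R$4,000.00 = R$12,448.2033…
Balance at month 9: R$12,448.2033… × (1 + 0.012)^6 = R$13,371.7961…
After R$7,900.00 payment: R$13,371.7961… − R$7,900.00 = R$5,471.7961…
Balance at month 12: R$5,471.7961… × (1 + 0.012)^3 = R$5,671.1540…
Penalty: 12 × 0.5% × R$15,870.00 = R$952.20
Final settlement = outstanding balance + penalty = R$5,671.1540… + R$952.20 = R$6,623.35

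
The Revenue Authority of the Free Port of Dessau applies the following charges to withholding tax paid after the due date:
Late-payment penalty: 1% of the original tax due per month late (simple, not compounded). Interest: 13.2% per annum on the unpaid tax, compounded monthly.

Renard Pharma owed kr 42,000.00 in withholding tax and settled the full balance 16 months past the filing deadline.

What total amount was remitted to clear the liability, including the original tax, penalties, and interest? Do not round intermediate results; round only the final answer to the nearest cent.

kr 56,754.29

Late-payment penalty = 1% × kr 42,000.00 × 16 mo = kr 6,720.00
Interest (13.2%/yr ÷ 12 = 1.1%/month): kr 42,000.00 × ((1 + 0.011)^16 − 1) = kr 8,034.2944…
Total = kr 42,000.00 + kr 6,720.0000 + kr 8,034.2944… = kr 56,754.29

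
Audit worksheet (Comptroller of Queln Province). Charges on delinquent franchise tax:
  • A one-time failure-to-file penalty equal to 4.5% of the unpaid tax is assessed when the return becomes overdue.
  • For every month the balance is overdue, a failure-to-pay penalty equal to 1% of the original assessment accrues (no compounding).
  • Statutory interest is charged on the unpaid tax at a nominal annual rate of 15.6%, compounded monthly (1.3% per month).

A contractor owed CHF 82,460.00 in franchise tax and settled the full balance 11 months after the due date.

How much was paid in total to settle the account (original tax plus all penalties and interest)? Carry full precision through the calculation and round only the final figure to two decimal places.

CHF 107,830.23

Failure-to-file penalty: 4.5% × CHF 82,460.00 = CHF 3,710.70
Failure-to-pay penalty: 11 × 1% × CHF 82,460.00 = CHF 9,070.60
Interest: CHF 82,460.00 × ((1 + 0.013)^11 − 1) = CHF 82,460.00 × 0.1526671… = CHF 12,588.9294…
Total = CHF 82,460.00 + CHF 12,781.3000 + CHF 12,588.9294… = CHF 107,830.23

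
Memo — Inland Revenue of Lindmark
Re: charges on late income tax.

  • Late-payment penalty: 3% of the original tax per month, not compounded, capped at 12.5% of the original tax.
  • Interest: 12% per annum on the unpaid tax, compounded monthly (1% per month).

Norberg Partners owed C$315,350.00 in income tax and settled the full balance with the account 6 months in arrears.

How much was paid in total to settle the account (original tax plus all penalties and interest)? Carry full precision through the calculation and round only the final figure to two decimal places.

C$374,169.13

Penalty (uncapped): 6 × 3% × C$315,350.00 = C$56,763.00; cap = 12.5% × C$315,350.00 = C$39,418.75 → penalty = C$39,418.75
Interest: C$315,350.00 × ((1 + 0.01)^6 − 1) = C$315,350.00 × 0.0615202… = C$19,400.3795…
Total = C$315,350.00 + C$39,418.7500 + C$19,400.3795… = C$374,169.13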